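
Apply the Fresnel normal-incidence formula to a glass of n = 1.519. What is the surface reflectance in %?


Fresnel reflectance at normal incidence:
  R = ((n - 1)/(n + 1))^2
  (n - 1)/(n + 1) = (1.519 - 1)/(1.519 + 1) = 0.206034
  R = 0.206034^2 = 0.04245
  R(%) = 0.04245 * 100 = 4.245%

4.245%


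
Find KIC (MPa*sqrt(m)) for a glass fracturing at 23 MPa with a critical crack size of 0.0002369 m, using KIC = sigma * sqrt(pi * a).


Fracture toughness: KIC = sigma * sqrt(pi * a)
  pi * a = pi * 0.0002369 = 0.000744243
  sqrt(pi * a) = 0.027281
  KIC = 23 * 0.027281 = 0.627 MPa*sqrt(m)

0.627 MPa*sqrt(m)


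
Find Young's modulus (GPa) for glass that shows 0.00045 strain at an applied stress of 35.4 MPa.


Young's modulus: E = stress / strain
  E = 35.4 MPa / 0.00045 = 78666.67 MPa
Convert to GPa: 78666.67 / 1000 = 78.67 GPa

78.67 GPa


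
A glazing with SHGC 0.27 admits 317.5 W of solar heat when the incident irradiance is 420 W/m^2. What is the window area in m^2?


Rearrange Q = Area * SHGC * Irradiance:
  Area = Q / (SHGC * Irradiance)
  Area = 317.5 / (0.27 * 420) = 2.8 m^2

2.8 m^2


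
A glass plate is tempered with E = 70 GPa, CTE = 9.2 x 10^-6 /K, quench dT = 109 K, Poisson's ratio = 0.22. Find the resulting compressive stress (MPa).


Tempering stress: sigma = E * alpha * dT / (1 - nu)
  E (MPa) = 70 * 1000 = 70000
  Numerator = 70000 * (9.2 x 10^-6) * 109 = 70.196
  Denominator = 1 - 0.22 = 0.78
  sigma = 70.196 / 0.78 = 90.0 MPa

90.0 MPa


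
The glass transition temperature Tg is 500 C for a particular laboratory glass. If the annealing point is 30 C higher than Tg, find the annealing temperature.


The annealing temperature is Tg plus the offset:
  T_anneal = 500 + 30 = 530 C

530 C


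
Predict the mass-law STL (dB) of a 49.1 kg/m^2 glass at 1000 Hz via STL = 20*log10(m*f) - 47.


Mass law: STL = 20 * log10(m * f) - 47
  m * f = 49.1 * 1000 = 49100
  log10(49100) = 4.69108
  STL = 20 * 4.69108 - 47 = 93.8216 - 47 = 46.8 dB

46.8 dB


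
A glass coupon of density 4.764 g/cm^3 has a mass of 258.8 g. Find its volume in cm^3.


Rearrange rho = m / V:
  V = m / rho
  V = 258.8 / 4.764 = 54.324 cm^3

54.324 cm^3


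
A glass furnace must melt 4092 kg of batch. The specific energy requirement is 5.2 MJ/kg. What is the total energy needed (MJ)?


Total energy = mass * specific energy
  E = 4092 * 5.2 = 21278.4 MJ

21278.4 MJ


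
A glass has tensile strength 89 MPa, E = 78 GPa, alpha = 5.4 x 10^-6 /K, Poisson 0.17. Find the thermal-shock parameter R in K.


Thermal shock resistance: R = sigma * (1 - nu) / (E * alpha)
  Numerator = 89 * (1 - 0.17) = 73.87
  Denominator = 78 * 1000 * (5.4 x 10^-6) = 0.4212
  R = 73.87 / 0.4212 = 175.4 K

175.4 K


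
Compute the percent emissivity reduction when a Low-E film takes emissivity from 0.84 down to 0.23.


Percentage reduction = (1 - coated/uncoated) * 100
  Ratio = 0.23 / 0.84 = 0.2738
  Reduction = (1 - 0.2738) * 100 = 72.6%

72.6%


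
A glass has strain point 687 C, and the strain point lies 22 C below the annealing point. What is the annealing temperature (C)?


T_anneal = T_strain + gap:
  T_anneal = 687 + 22 = 709 C

709 C


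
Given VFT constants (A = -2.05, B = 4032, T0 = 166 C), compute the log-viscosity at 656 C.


VFT equation: log(eta) = A + B / (T - T0)
  T - T0 = 656 - 166 = 490
  B / (T - T0) = 4032 / 490 = 8.229
  log(eta) = -2.05 + 8.229 = 6.179

6.179


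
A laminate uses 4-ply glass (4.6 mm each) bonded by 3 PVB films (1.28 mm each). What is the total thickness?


Total thickness = glass contribution + PVB contribution
  Glass: 4 * 4.6 = 18.4 mm
  PVB: 3 * 1.28 = 3.84 mm
  Total = 18.4 + 3.84 = 22.24 mm

22.24 mm


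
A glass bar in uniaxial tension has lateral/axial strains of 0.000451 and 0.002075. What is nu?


Poisson's ratio: nu = lateral strain / axial strain
  nu = 0.000451 / 0.002075 = 0.2173

0.2173


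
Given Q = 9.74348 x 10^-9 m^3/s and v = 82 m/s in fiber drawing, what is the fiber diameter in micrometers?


Cross-sectional area from continuity:
  A = Q / v = 9.74348 x 10^-9 / 82 = 1.188229 x 10^-10 m^2
Diameter from circular cross-section:
  d = sqrt(4A / pi) * 10^6 (m -> um)
  d = sqrt(4 * 1.188229 x 10^-10 / pi) * 10^6 = 12.3 um

12.3 um


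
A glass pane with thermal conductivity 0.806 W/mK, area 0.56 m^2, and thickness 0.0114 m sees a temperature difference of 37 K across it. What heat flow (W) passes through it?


Fourier's law: Q = k * A * dT / t
  Q = 0.806 * 0.56 * 37 / 0.0114
  Q = 16.70032 / 0.0114 = 1464.9 W

1464.9 W


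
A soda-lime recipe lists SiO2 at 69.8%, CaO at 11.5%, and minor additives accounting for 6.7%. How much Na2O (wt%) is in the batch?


Pieces sum to 100%:
  Na2O = 100 - (SiO2 + CaO + others)
  Na2O = 100 - (69.8 + 11.5 + 6.7) = 12.0%

12.0%


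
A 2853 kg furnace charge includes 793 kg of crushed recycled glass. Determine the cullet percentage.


Cullet ratio = (cullet mass / total batch mass) * 100
  Ratio = 793 / 2853 * 100 = 27.8%

27.8%


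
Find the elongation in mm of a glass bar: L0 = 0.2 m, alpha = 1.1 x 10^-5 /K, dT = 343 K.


Thermal expansion formula: dL = alpha * L0 * dT
  dL = (1.1 x 10^-5) * 0.2 * 343 = 0.0007546 m
Convert to mm: 0.0007546 * 1000 = 0.7546 mm

0.7546 mm


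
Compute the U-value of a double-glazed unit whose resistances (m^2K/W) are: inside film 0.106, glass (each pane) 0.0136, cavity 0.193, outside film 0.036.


Total thermal resistance (series):
  R_total = R_in + R_glass + R_air + R_glass + R_out
  R_total = 0.106 + 0.0136 + 0.193 + 0.0136 + 0.036 = 0.3622 m^2K/W
U-value = 1 / R_total = 1 / 0.3622 = 2.761 W/m^2K

2.761 W/m^2K


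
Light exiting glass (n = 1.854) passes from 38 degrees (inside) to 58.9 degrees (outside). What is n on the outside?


Apply Snell's law: n1 * sin(theta1) = n2 * sin(theta2)
  n2 = n1 * sin(theta1) / sin(theta2)
  sin(38) = 0.615661
  sin(58.9) = 0.856267
  n2 = 1.854 * 0.615661 / 0.856267 = 1.333

1.333


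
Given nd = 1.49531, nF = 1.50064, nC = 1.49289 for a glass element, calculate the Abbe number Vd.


Abbe number formula: Vd = (nd - 1) / (nF - nC)
  nd - 1 = 1.49531 - 1 = 0.49531
  nF - nC = 1.50064 - 1.49289 = 0.00775
  Vd = 0.49531 / 0.00775 = 63.91

63.91


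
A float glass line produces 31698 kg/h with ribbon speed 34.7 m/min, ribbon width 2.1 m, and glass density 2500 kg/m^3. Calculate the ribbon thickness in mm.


Ribbon cross-section from mass balance:
  Volume rate = throughput / density = 31698 / 2500 = 12.6792 m^3/h
  thickness = volume rate / (speed * 60 * width), i.e.
  thickness = throughput / (60 * speed * width * density) * 1000
  thickness = 31698 / (60 * 34.7 * 2.1 * 2500) * 1000 = 2.9 mm

2.9 mm


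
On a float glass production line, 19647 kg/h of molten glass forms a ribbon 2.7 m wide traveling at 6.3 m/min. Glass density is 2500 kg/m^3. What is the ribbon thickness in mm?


Ribbon cross-section from mass balance:
  Volume rate = throughput / density = 19647 / 2500 = 7.8588 m^3/h
  thickness = volume rate / (speed * 60 * width), i.e.
  thickness = throughput / (60 * speed * width * density) * 1000
  thickness = 19647 / (60 * 6.3 * 2.7 * 2500) * 1000 = 7.7 mm

7.7 mm


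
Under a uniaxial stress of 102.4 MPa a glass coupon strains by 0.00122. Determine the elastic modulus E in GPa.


Young's modulus: E = stress / strain
  E = 102.4 MPa / 0.00122 = 83934.43 MPa
Convert to GPa: 83934.43 / 1000 = 83.93 GPa

83.93 GPa


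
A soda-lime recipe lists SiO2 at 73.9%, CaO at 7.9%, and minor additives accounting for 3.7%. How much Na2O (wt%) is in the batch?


Pieces sum to 100%:
  Na2O = 100 - (SiO2 + CaO + others)
  Na2O = 100 - (73.9 + 7.9 + 3.7) = 14.5%

14.5%


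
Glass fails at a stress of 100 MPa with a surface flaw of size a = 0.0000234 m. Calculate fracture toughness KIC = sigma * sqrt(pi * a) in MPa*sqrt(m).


Fracture toughness: KIC = sigma * sqrt(pi * a)
  pi * a = pi * 0.0000234 = 0.000073513
  sqrt(pi * a) = 0.008574
  KIC = 100 * 0.008574 = 0.857 MPa*sqrt(m)

0.857 MPa*sqrt(m)


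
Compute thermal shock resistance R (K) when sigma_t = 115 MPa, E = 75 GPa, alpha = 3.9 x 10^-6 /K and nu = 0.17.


Thermal shock resistance: R = sigma * (1 - nu) / (E * alpha)
  Numerator = 115 * (1 - 0.17) = 95.45
  Denominator = 75 * 1000 * (3.9 x 10^-6) = 0.2925
  R = 95.45 / 0.2925 = 326.3 K

326.3 K


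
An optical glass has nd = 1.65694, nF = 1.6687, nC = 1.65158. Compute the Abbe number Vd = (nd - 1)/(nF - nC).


Abbe number formula: Vd = (nd - 1) / (nF - nC)
  nd - 1 = 1.65694 - 1 = 0.65694
  nF - nC = 1.6687 - 1.65158 = 0.01712
  Vd = 0.65694 / 0.01712 = 38.37

38.37


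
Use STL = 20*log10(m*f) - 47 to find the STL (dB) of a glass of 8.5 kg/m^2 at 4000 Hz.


Mass law: STL = 20 * log10(m * f) - 47
  m * f = 8.5 * 4000 = 34000
  log10(34000) = 4.53148
  STL = 20 * 4.53148 - 47 = 90.6296 - 47 = 43.6 dB

43.6 dB


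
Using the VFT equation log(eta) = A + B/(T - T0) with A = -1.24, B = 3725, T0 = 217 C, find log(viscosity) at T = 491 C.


VFT equation: log(eta) = A + B / (T - T0)
  T - T0 = 491 - 217 = 274
  B / (T - T0) = 3725 / 274 = 13.595
  log(eta) = -1.24 + 13.595 = 12.355

12.355


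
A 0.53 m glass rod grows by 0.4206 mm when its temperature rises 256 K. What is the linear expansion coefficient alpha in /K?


Rearrange dL = alpha * L0 * dT for alpha:
  alpha = dL / (L0 * dT)
  alpha = (0.4206 / 1000) / (0.53 * 256) = 0.0000031 /K = 3.1 x 10^-6 /K

3.1 x 10^-6 /K


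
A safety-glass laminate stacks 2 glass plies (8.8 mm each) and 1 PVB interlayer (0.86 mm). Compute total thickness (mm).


Total thickness = glass contribution + PVB contribution
  Glass: 2 * 8.8 = 17.6 mm
  PVB: 1 * 0.86 = 0.86 mm
  Total = 17.6 + 0.86 = 18.46 mm

18.46 mm


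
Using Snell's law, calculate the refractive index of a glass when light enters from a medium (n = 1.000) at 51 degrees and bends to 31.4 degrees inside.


Apply Snell's law: n1 * sin(theta1) = n2 * sin(theta2)
  n2 = n1 * sin(theta1) / sin(theta2)
  sin(51) = 0.777146
  sin(31.4) = 0.52101
  n2 = 1.000 * 0.777146 / 0.52101 = 1.4916

1.4916


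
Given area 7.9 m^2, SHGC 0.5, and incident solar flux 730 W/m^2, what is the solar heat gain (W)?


Solar heat gain: Q = Area * SHGC * Irradiance
  Q = 7.9 * 0.5 * 730 = 2883.5 W

2883.5 W


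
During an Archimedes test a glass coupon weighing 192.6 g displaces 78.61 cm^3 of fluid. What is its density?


Use the definition of density:
  rho = mass / volume
  rho = 192.6 / 78.61 = 2.45 g/cm^3

2.45 g/cm^3


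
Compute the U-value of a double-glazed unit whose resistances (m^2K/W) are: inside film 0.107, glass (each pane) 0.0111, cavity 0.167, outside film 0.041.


Total thermal resistance (series):
  R_total = R_in + R_glass + R_air + R_glass + R_out
  R_total = 0.107 + 0.0111 + 0.167 + 0.0111 + 0.041 = 0.3372 m^2K/W
U-value = 1 / R_total = 1 / 0.3372 = 2.966 W/m^2K

2.966 W/m^2K


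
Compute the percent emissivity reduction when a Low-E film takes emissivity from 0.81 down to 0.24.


Percentage reduction = (1 - coated/uncoated) * 100
  Ratio = 0.24 / 0.81 = 0.2963
  Reduction = (1 - 0.2963) * 100 = 70.4%

70.4%


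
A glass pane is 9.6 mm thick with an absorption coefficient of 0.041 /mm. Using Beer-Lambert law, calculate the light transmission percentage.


Beer-Lambert law: T = exp(-alpha * thickness)
  exponent = -0.041 * 9.6 = -0.3936
  T = exp(-0.3936) = 0.6746
  Percentage = 0.6746 * 100 = 67.46%

67.46%


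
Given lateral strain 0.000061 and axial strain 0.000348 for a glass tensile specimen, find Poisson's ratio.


Poisson's ratio: nu = lateral strain / axial strain
  nu = 0.000061 / 0.000348 = 0.1753

0.1753


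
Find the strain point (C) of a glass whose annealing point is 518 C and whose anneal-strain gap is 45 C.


Strain point = annealing point - difference:
  T_strain = 518 - 45 = 473 C

473 C


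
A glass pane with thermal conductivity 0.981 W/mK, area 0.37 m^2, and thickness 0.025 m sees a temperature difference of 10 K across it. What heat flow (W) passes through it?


Fourier's law: Q = k * A * dT / t
  Q = 0.981 * 0.37 * 10 / 0.025
  Q = 3.6297 / 0.025 = 145.2 W

145.2 W


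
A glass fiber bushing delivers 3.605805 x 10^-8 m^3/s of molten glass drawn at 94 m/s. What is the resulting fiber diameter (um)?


Cross-sectional area from continuity:
  A = Q / v = 3.605805 x 10^-8 / 94 = 3.835963 x 10^-10 m^2
Diameter from circular cross-section:
  d = sqrt(4A / pi) * 10^6 (m -> um)
  d = sqrt(4 * 3.835963 x 10^-10 / pi) * 10^6 = 22.1 um

22.1 um


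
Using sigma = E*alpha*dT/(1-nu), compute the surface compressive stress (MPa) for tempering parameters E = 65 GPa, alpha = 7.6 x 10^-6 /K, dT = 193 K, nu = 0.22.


Tempering stress: sigma = E * alpha * dT / (1 - nu)
  E (MPa) = 65 * 1000 = 65000
  Numerator = 65000 * (7.6 x 10^-6) * 193 = 95.342
  Denominator = 1 - 0.22 = 0.78
  sigma = 95.342 / 0.78 = 122.2 MPa

122.2 MPa


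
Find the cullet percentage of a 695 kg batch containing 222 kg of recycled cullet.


Cullet ratio = (cullet mass / total batch mass) * 100
  Ratio = 222 / 695 * 100 = 31.94%

31.94%


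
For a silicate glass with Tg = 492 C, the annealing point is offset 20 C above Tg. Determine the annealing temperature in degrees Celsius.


The annealing temperature is Tg plus the offset:
  T_anneal = 492 + 20 = 512 C

512 C


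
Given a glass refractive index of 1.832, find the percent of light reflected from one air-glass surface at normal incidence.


Fresnel reflectance at normal incidence:
  R = ((n - 1)/(n + 1))^2
  (n - 1)/(n + 1) = (1.832 - 1)/(1.832 + 1) = 0.293785
  R = 0.293785^2 = 0.0863096
  R(%) = 0.0863096 * 100 = 8.631%

8.631%


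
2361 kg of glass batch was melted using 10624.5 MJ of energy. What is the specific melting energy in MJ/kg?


Rearrange E = m * s for s:
  s = E / m
  s = 10624.5 / 2361 = 4.5 MJ/kg

4.5 MJ/kg


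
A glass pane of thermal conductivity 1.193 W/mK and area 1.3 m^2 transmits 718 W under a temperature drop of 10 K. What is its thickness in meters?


Fourier's law: t = k * A * dT / Q
  t = 1.193 * 1.3 * 10 / 718
  t = 15.509 / 718 = 0.0216 m

0.0216 m


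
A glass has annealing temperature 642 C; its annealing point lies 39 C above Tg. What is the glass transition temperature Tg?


Rearrange T_anneal = Tg + offset for Tg:
  Tg = T_anneal - offset = 642 - 39 = 603 C

603 C


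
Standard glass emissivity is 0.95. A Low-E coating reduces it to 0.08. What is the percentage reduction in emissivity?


Percentage reduction = (1 - coated/uncoated) * 100
  Ratio = 0.08 / 0.95 = 0.0842
  Reduction = (1 - 0.0842) * 100 = 91.6%

91.6%


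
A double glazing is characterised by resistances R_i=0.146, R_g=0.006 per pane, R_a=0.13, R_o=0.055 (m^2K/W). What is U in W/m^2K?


Total thermal resistance (series):
  R_total = R_in + R_glass + R_air + R_glass + R_out
  R_total = 0.146 + 0.006 + 0.13 + 0.006 + 0.055 = 0.343 m^2K/W
U-value = 1 / R_total = 1 / 0.343 = 2.915 W/m^2K

2.915 W/m^2K


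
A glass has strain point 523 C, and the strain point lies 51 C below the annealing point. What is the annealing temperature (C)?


T_anneal = T_strain + gap:
  T_anneal = 523 + 51 = 574 C

574 C


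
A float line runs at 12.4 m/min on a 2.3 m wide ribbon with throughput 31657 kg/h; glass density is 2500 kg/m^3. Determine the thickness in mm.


Ribbon cross-section from mass balance:
  Volume rate = throughput / density = 31657 / 2500 = 12.6628 m^3/h
  thickness = volume rate / (speed * 60 * width), i.e.
  thickness = throughput / (60 * speed * width * density) * 1000
  thickness = 31657 / (60 * 12.4 * 2.3 * 2500) * 1000 = 7.4 mm

7.4 mm


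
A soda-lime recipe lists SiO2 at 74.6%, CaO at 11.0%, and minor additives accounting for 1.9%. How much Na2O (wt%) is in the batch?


Pieces sum to 100%:
  Na2O = 100 - (SiO2 + CaO + others)
  Na2O = 100 - (74.6 + 11.0 + 1.9) = 12.5%

12.5%


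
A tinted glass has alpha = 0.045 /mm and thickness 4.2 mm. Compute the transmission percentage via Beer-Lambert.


Beer-Lambert law: T = exp(-alpha * thickness)
  exponent = -0.045 * 4.2 = -0.189
  T = exp(-0.189) = 0.8278
  Percentage = 0.8278 * 100 = 82.78%

82.78%


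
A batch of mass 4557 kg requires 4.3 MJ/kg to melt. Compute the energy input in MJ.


Total energy = mass * specific energy
  E = 4557 * 4.3 = 19595.1 MJ

19595.1 MJ


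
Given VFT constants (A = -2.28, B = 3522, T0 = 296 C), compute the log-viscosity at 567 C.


VFT equation: log(eta) = A + B / (T - T0)
  T - T0 = 567 - 296 = 271
  B / (T - T0) = 3522 / 271 = 12.996
  log(eta) = -2.28 + 12.996 = 10.716

10.716


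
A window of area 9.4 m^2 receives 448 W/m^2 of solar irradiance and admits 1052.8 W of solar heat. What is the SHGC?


Rearrange Q = Area * SHGC * Irradiance:
  SHGC = Q / (Area * Irradiance)
  SHGC = 1052.8 / (9.4 * 448) = 0.25

0.25


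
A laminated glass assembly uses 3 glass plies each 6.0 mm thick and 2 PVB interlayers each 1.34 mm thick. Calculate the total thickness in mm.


Total thickness = glass contribution + PVB contribution
  Glass: 3 * 6.0 = 18.0 mm
  PVB: 2 * 1.34 = 2.68 mm
  Total = 18.0 + 2.68 = 20.68 mm

20.68 mm


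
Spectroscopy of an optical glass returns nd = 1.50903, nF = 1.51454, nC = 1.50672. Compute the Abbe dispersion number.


Abbe number formula: Vd = (nd - 1) / (nF - nC)
  nd - 1 = 1.50903 - 1 = 0.50903
  nF - nC = 1.51454 - 1.50672 = 0.00782
  Vd = 0.50903 / 0.00782 = 65.09

65.09


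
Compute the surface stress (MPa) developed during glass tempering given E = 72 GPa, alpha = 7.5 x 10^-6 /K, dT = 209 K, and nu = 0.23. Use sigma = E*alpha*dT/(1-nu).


Tempering stress: sigma = E * alpha * dT / (1 - nu)
  E (MPa) = 72 * 1000 = 72000
  Numerator = 72000 * (7.5 x 10^-6) * 209 = 112.86
  Denominator = 1 - 0.23 = 0.77
  sigma = 112.86 / 0.77 = 146.6 MPa

146.6 MPa


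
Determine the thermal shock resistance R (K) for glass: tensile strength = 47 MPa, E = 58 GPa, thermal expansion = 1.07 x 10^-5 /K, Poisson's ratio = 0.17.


Thermal shock resistance: R = sigma * (1 - nu) / (E * alpha)
  Numerator = 47 * (1 - 0.17) = 39.01
  Denominator = 58 * 1000 * (1.07 x 10^-5) = 0.6206
  R = 39.01 / 0.6206 = 62.9 K

62.9 K


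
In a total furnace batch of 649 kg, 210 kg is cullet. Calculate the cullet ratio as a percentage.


Cullet ratio = (cullet mass / total batch mass) * 100
  Ratio = 210 / 649 * 100 = 32.36%

32.36%


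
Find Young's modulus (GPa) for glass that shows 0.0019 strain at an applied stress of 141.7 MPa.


Young's modulus: E = stress / strain
  E = 141.7 MPa / 0.0019 = 74578.95 MPa
Convert to GPa: 74578.95 / 1000 = 74.58 GPa

74.58 GPa


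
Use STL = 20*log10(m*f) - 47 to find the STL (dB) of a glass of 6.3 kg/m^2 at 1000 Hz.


Mass law: STL = 20 * log10(m * f) - 47
  m * f = 6.3 * 1000 = 6300
  log10(6300) = 3.79934
  STL = 20 * 3.79934 - 47 = 75.9868 - 47 = 29.0 dB

29.0 dB


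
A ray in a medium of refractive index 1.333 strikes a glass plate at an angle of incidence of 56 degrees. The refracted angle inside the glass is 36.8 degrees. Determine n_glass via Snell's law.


Apply Snell's law: n1 * sin(theta1) = n2 * sin(theta2)
  n2 = n1 * sin(theta1) / sin(theta2)
  sin(56) = 0.829038
  sin(36.8) = 0.599024
  n2 = 1.333 * 0.829038 / 0.599024 = 1.8448

1.8448


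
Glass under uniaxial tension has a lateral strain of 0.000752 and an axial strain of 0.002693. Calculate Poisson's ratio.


Poisson's ratio: nu = lateral strain / axial strain
  nu = 0.000752 / 0.002693 = 0.2792

0.2792


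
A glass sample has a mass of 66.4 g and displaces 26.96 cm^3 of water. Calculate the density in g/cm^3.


Use the definition of density:
  rho = mass / volume
  rho = 66.4 / 26.96 = 2.463 g/cm^3

2.463 g/cm^3


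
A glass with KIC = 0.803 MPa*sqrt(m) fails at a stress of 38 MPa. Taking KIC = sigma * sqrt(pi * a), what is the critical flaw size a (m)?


Rearrange KIC = sigma * sqrt(pi * a):
  sqrt(pi * a) = KIC / sigma
  sqrt(pi * a) = 0.803 / 38 = 0.021132
  a = (KIC / sigma)^2 / pi
  a = 0.021132^2 / pi = 0.0001421 m

0.0001421 m


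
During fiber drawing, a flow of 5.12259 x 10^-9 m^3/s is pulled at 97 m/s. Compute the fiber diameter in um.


Cross-sectional area from continuity:
  A = Q / v = 5.12259 x 10^-9 / 97 = 5.281021 x 10^-11 m^2
Diameter from circular cross-section:
  d = sqrt(4A / pi) * 10^6 (m -> um)
  d = sqrt(4 * 5.281021 x 10^-11 / pi) * 10^6 = 8.2 um

8.2 um


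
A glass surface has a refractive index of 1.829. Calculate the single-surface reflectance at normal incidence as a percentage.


Fresnel reflectance at normal incidence:
  R = ((n - 1)/(n + 1))^2
  (n - 1)/(n + 1) = (1.829 - 1)/(1.829 + 1) = 0.293036
  R = 0.293036^2 = 0.0858701
  R(%) = 0.0858701 * 100 = 8.587%

8.587%


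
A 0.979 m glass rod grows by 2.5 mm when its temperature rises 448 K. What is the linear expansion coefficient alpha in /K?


Rearrange dL = alpha * L0 * dT for alpha:
  alpha = dL / (L0 * dT)
  alpha = (2.5 / 1000) / (0.979 * 448) = 0.0000057 /K = 5.7 x 10^-6 /K

5.7 x 10^-6 /K


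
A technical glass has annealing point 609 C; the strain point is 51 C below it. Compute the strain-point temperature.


Strain point = annealing point - difference:
  T_strain = 609 - 51 = 558 C

558 C


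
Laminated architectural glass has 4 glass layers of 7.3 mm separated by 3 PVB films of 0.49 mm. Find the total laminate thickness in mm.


Total thickness = glass contribution + PVB contribution
  Glass: 4 * 7.3 = 29.2 mm
  PVB: 3 * 0.49 = 1.47 mm
  Total = 29.2 + 1.47 = 30.67 mm

30.67 mm


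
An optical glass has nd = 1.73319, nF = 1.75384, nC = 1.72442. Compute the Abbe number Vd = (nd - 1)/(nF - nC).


Abbe number formula: Vd = (nd - 1) / (nF - nC)
  nd - 1 = 1.73319 - 1 = 0.73319
  nF - nC = 1.75384 - 1.72442 = 0.02942
  Vd = 0.73319 / 0.02942 = 24.92

24.92


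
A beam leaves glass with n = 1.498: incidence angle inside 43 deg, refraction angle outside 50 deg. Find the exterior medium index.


Apply Snell's law: n1 * sin(theta1) = n2 * sin(theta2)
  n2 = n1 * sin(theta1) / sin(theta2)
  sin(43) = 0.681998
  sin(50) = 0.766044
  n2 = 1.498 * 0.681998 / 0.766044 = 1.3336

1.3336


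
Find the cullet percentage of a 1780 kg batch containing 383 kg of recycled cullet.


Cullet ratio = (cullet mass / total batch mass) * 100
  Ratio = 383 / 1780 * 100 = 21.52%

21.52%


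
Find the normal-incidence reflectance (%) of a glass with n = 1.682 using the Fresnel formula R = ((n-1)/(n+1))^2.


Fresnel reflectance at normal incidence:
  R = ((n - 1)/(n + 1))^2
  (n - 1)/(n + 1) = (1.682 - 1)/(1.682 + 1) = 0.254288
  R = 0.254288^2 = 0.0646624
  R(%) = 0.0646624 * 100 = 6.466%

6.466%


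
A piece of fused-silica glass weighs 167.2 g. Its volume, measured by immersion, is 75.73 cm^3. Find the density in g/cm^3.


Use the definition of density:
  rho = mass / volume
  rho = 167.2 / 75.73 = 2.208 g/cm^3

2.208 g/cm^3


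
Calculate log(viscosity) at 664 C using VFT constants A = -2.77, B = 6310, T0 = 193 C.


VFT equation: log(eta) = A + B / (T - T0)
  T - T0 = 664 - 193 = 471
  B / (T - T0) = 6310 / 471 = 13.397
  log(eta) = -2.77 + 13.397 = 10.627

10.627


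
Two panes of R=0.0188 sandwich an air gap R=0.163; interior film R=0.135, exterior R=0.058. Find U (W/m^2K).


Total thermal resistance (series):
  R_total = R_in + R_glass + R_air + R_glass + R_out
  R_total = 0.135 + 0.0188 + 0.163 + 0.0188 + 0.058 = 0.3936 m^2K/W
U-value = 1 / R_total = 1 / 0.3936 = 2.541 W/m^2K

2.541 W/m^2K


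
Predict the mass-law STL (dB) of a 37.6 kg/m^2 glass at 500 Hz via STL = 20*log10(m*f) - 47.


Mass law: STL = 20 * log10(m * f) - 47
  m * f = 37.6 * 500 = 18800
  log10(18800) = 4.27416
  STL = 20 * 4.27416 - 47 = 85.4832 - 47 = 38.5 dB

38.5 dB


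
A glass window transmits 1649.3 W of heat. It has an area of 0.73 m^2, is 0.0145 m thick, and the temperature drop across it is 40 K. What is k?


Fourier's law rearranged: k = Q * t / (A * dT)
  Numerator = 1649.3 * 0.0145 = 23.91485
  Denominator = 0.73 * 40 = 29.2
  k = 23.91485 / 29.2 = 0.819 W/mK

0.819 W/mK


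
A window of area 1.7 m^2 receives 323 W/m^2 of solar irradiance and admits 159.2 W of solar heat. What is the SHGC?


Rearrange Q = Area * SHGC * Irradiance:
  SHGC = Q / (Area * Irradiance)
  SHGC = 159.2 / (1.7 * 323) = 0.29

0.29


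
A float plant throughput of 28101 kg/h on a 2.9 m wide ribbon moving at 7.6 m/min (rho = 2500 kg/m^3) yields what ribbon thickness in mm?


Ribbon cross-section from mass balance:
  Volume rate = throughput / density = 28101 / 2500 = 11.2404 m^3/h
  thickness = volume rate / (speed * 60 * width), i.e.
  thickness = throughput / (60 * speed * width * density) * 1000
  thickness = 28101 / (60 * 7.6 * 2.9 * 2500) * 1000 = 8.5 mm

8.5 mm


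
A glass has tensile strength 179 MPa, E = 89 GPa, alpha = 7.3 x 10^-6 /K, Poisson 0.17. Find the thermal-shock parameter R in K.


Thermal shock resistance: R = sigma * (1 - nu) / (E * alpha)
  Numerator = 179 * (1 - 0.17) = 148.57
  Denominator = 89 * 1000 * (7.3 x 10^-6) = 0.6497
  R = 148.57 / 0.6497 = 228.7 K

228.7 K


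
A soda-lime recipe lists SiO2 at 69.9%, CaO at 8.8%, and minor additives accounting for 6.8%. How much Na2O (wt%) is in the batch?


Pieces sum to 100%:
  Na2O = 100 - (SiO2 + CaO + others)
  Na2O = 100 - (69.9 + 8.8 + 6.8) = 14.5%

14.5%


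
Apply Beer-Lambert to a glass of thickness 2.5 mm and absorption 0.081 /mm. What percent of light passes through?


Beer-Lambert law: T = exp(-alpha * thickness)
  exponent = -0.081 * 2.5 = -0.2025
  T = exp(-0.2025) = 0.8167
  Percentage = 0.8167 * 100 = 81.67%

81.67%


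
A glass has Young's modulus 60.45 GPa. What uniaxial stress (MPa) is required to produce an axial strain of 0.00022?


Rearrange E = sigma / epsilon:
  sigma = E * epsilon
  E (MPa) = 60.45 * 1000 = 60450
  sigma = 60450 * 0.00022 = 13.3 MPa

13.3 MPa


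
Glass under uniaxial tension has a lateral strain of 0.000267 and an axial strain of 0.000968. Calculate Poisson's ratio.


Poisson's ratio: nu = lateral strain / axial strain
  nu = 0.000267 / 0.000968 = 0.2758

0.2758


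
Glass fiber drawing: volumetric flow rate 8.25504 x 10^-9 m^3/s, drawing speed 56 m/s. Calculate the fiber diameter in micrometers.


Cross-sectional area from continuity:
  A = Q / v = 8.25504 x 10^-9 / 56 = 1.474114 x 10^-10 m^2
Diameter from circular cross-section:
  d = sqrt(4A / pi) * 10^6 (m -> um)
  d = sqrt(4 * 1.474114 x 10^-10 / pi) * 10^6 = 13.7 um

13.7 um


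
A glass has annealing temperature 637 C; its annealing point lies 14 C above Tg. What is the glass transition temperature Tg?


Rearrange T_anneal = Tg + offset for Tg:
  Tg = T_anneal - offset = 637 - 14 = 623 C

623 C


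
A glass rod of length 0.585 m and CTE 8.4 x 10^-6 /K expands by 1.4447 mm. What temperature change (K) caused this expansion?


Rearrange dL = alpha * L0 * dT for dT:
  dT = dL / (alpha * L0)
  dL (m) = 1.4447 / 1000 = 0.0014447
  dT = 0.0014447 / ((8.4 x 10^-6) * 0.585) = 294.0 K

294.0 K


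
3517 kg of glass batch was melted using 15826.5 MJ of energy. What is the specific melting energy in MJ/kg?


Rearrange E = m * s for s:
  s = E / m
  s = 15826.5 / 3517 = 4.5 MJ/kg

4.5 MJ/kg


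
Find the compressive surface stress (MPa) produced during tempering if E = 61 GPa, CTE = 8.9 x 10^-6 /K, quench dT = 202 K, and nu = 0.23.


Tempering stress: sigma = E * alpha * dT / (1 - nu)
  E (MPa) = 61 * 1000 = 61000
  Numerator = 61000 * (8.9 x 10^-6) * 202 = 109.6658
  Denominator = 1 - 0.23 = 0.77
  sigma = 109.6658 / 0.77 = 142.4 MPa

142.4 MPa


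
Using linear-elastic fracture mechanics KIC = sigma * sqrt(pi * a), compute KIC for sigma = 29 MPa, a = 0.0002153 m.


Fracture toughness: KIC = sigma * sqrt(pi * a)
  pi * a = pi * 0.0002153 = 0.000676385
  sqrt(pi * a) = 0.026007
  KIC = 29 * 0.026007 = 0.754 MPa*sqrt(m)

0.754 MPa*sqrt(m)


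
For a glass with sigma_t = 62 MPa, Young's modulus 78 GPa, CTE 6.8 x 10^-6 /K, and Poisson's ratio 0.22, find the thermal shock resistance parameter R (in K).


Thermal shock resistance: R = sigma * (1 - nu) / (E * alpha)
  Numerator = 62 * (1 - 0.22) = 48.36
  Denominator = 78 * 1000 * (6.8 x 10^-6) = 0.5304
  R = 48.36 / 0.5304 = 91.2 K

91.2 K


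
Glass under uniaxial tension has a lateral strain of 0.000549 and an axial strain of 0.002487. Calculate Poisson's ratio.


Poisson's ratio: nu = lateral strain / axial strain
  nu = 0.000549 / 0.002487 = 0.2207

0.2207


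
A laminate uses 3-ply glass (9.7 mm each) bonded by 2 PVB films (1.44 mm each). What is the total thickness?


Total thickness = glass contribution + PVB contribution
  Glass: 3 * 9.7 = 29.1 mm
  PVB: 2 * 1.44 = 2.88 mm
  Total = 29.1 + 2.88 = 31.98 mm

31.98 mm


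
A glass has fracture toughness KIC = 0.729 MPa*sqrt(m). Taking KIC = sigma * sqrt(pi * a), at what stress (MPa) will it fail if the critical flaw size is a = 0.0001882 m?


Rearrange KIC = sigma * sqrt(pi * a):
  sigma = KIC / sqrt(pi * a)
  sqrt(pi * 0.0001882) = 0.024316
  sigma = 0.729 / 0.024316 = 29.98 MPa

29.98 MPa


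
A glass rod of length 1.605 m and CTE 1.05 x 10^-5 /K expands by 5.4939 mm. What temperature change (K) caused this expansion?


Rearrange dL = alpha * L0 * dT for dT:
  dT = dL / (alpha * L0)
  dL (m) = 5.4939 / 1000 = 0.0054939
  dT = 0.0054939 / ((1.05 x 10^-5) * 1.605) = 326.0 K

326.0 K


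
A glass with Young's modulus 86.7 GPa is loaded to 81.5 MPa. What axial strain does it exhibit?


Rearrange E = sigma / epsilon:
  epsilon = sigma / E
  E (MPa) = 86.7 * 1000 = 86700
  epsilon = 81.5 / 86700 = 0.00094

0.00094


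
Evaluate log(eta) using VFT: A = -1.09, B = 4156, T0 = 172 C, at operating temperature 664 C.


VFT equation: log(eta) = A + B / (T - T0)
  T - T0 = 664 - 172 = 492
  B / (T - T0) = 4156 / 492 = 8.447
  log(eta) = -1.09 + 8.447 = 7.357

7.357


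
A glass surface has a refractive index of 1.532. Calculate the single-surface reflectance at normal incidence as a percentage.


Fresnel reflectance at normal incidence:
  R = ((n - 1)/(n + 1))^2
  (n - 1)/(n + 1) = (1.532 - 1)/(1.532 + 1) = 0.210111
  R = 0.210111^2 = 0.0441466
  R(%) = 0.0441466 * 100 = 4.415%

4.415%


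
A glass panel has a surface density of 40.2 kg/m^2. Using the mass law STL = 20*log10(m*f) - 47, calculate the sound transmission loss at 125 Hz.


Mass law: STL = 20 * log10(m * f) - 47
  m * f = 40.2 * 125 = 5025
  log10(5025) = 3.70114
  STL = 20 * 3.70114 - 47 = 74.0228 - 47 = 27.0 dB

27.0 dB


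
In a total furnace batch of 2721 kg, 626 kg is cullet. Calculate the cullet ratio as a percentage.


Cullet ratio = (cullet mass / total batch mass) * 100
  Ratio = 626 / 2721 * 100 = 23.01%

23.01%


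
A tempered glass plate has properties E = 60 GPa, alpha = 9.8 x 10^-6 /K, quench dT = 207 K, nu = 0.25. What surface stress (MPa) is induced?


Tempering stress: sigma = E * alpha * dT / (1 - nu)
  E (MPa) = 60 * 1000 = 60000
  Numerator = 60000 * (9.8 x 10^-6) * 207 = 121.716
  Denominator = 1 - 0.25 = 0.75
  sigma = 121.716 / 0.75 = 162.3 MPa

162.3 MPa


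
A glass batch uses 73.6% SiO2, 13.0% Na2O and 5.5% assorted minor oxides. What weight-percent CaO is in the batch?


Pieces sum to 100%:
  CaO = 100 - (SiO2 + Na2O + others)
  CaO = 100 - (73.6 + 13.0 + 5.5) = 7.9%

7.9%


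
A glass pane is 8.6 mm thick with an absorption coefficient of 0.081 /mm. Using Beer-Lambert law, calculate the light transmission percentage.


Beer-Lambert law: T = exp(-alpha * thickness)
  exponent = -0.081 * 8.6 = -0.6966
  T = exp(-0.6966) = 0.4983
  Percentage = 0.4983 * 100 = 49.83%

49.83%


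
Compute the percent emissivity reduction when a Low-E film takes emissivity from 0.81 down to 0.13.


Percentage reduction = (1 - coated/uncoated) * 100
  Ratio = 0.13 / 0.81 = 0.1605
  Reduction = (1 - 0.1605) * 100 = 84.0%

84.0%


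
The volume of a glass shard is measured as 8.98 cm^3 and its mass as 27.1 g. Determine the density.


Use the definition of density:
  rho = mass / volume
  rho = 27.1 / 8.98 = 3.018 g/cm^3

3.018 g/cm^3


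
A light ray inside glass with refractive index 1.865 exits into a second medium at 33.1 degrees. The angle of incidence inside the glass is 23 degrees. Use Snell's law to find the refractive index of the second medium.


Apply Snell's law: n1 * sin(theta1) = n2 * sin(theta2)
  n2 = n1 * sin(theta1) / sin(theta2)
  sin(23) = 0.390731
  sin(33.1) = 0.546102
  n2 = 1.865 * 0.390731 / 0.546102 = 1.3344

1.3344


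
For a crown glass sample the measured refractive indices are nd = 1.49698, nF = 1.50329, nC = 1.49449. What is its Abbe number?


Abbe number formula: Vd = (nd - 1) / (nF - nC)
  nd - 1 = 1.49698 - 1 = 0.49698
  nF - nC = 1.50329 - 1.49449 = 0.0088
  Vd = 0.49698 / 0.0088 = 56.47

56.47


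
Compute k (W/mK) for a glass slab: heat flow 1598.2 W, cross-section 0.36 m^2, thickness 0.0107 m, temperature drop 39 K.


Fourier's law rearranged: k = Q * t / (A * dT)
  Numerator = 1598.2 * 0.0107 = 17.10074
  Denominator = 0.36 * 39 = 14.04
  k = 17.10074 / 14.04 = 1.218 W/mK

1.218 W/mK


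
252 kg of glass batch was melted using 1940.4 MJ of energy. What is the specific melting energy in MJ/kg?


Rearrange E = m * s for s:
  s = E / m
  s = 1940.4 / 252 = 7.7 MJ/kg

7.7 MJ/kg


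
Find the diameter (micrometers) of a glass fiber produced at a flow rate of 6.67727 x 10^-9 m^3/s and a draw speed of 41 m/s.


Cross-sectional area from continuity:
  A = Q / v = 6.67727 x 10^-9 / 41 = 1.628602 x 10^-10 m^2
Diameter from circular cross-section:
  d = sqrt(4A / pi) * 10^6 (m -> um)
  d = sqrt(4 * 1.628602 x 10^-10 / pi) * 10^6 = 14.4 um

14.4 um


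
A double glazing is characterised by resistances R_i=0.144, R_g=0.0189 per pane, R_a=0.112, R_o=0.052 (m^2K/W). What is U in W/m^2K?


Total thermal resistance (series):
  R_total = R_in + R_glass + R_air + R_glass + R_out
  R_total = 0.144 + 0.0189 + 0.112 + 0.0189 + 0.052 = 0.3458 m^2K/W
U-value = 1 / R_total = 1 / 0.3458 = 2.892 W/m^2K

2.892 W/m^2K


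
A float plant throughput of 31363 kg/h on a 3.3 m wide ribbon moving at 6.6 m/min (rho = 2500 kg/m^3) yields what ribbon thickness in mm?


Ribbon cross-section from mass balance:
  Volume rate = throughput / density = 31363 / 2500 = 12.5452 m^3/h
  thickness = volume rate / (speed * 60 * width), i.e.
  thickness = throughput / (60 * speed * width * density) * 1000
  thickness = 31363 / (60 * 6.6 * 3.3 * 2500) * 1000 = 9.6 mm

9.6 mm


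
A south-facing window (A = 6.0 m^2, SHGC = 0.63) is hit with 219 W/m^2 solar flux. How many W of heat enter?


Solar heat gain: Q = Area * SHGC * Irradiance
  Q = 6.0 * 0.63 * 219 = 827.8 W

827.8 W


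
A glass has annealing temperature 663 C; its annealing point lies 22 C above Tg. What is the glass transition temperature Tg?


Rearrange T_anneal = Tg + offset for Tg:
  Tg = T_anneal - offset = 663 - 22 = 641 C

641 C


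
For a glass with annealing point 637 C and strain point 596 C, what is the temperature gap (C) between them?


Gap = T_anneal - T_strain:
  gap = 637 - 596 = 41 C

41 C


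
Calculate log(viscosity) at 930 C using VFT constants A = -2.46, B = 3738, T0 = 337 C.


VFT equation: log(eta) = A + B / (T - T0)
  T - T0 = 930 - 337 = 593
  B / (T - T0) = 3738 / 593 = 6.304
  log(eta) = -2.46 + 6.304 = 3.844

3.844


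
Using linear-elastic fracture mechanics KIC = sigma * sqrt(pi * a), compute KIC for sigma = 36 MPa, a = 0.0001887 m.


Fracture toughness: KIC = sigma * sqrt(pi * a)
  pi * a = pi * 0.0001887 = 0.000592819
  sqrt(pi * a) = 0.024348
  KIC = 36 * 0.024348 = 0.877 MPa*sqrt(m)

0.877 MPa*sqrt(m)


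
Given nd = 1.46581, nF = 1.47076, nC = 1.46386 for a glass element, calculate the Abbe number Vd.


Abbe number formula: Vd = (nd - 1) / (nF - nC)
  nd - 1 = 1.46581 - 1 = 0.46581
  nF - nC = 1.47076 - 1.46386 = 0.0069
  Vd = 0.46581 / 0.0069 = 67.51

67.51


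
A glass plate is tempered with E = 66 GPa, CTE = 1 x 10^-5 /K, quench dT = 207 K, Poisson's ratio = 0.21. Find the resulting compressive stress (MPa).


Tempering stress: sigma = E * alpha * dT / (1 - nu)
  E (MPa) = 66 * 1000 = 66000
  Numerator = 66000 * (1 x 10^-5) * 207 = 136.62
  Denominator = 1 - 0.21 = 0.79
  sigma = 136.62 / 0.79 = 172.9 MPa

172.9 MPa


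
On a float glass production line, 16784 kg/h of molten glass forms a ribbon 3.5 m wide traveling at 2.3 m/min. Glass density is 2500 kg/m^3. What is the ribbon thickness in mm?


Ribbon cross-section from mass balance:
  Volume rate = throughput / density = 16784 / 2500 = 6.7136 m^3/h
  thickness = volume rate / (speed * 60 * width), i.e.
  thickness = throughput / (60 * speed * width * density) * 1000
  thickness = 16784 / (60 * 2.3 * 3.5 * 2500) * 1000 = 13.9 mm

13.9 mm


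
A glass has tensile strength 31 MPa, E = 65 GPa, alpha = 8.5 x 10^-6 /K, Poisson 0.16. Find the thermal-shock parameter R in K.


Thermal shock resistance: R = sigma * (1 - nu) / (E * alpha)
  Numerator = 31 * (1 - 0.16) = 26.04
  Denominator = 65 * 1000 * (8.5 x 10^-6) = 0.5525
  R = 26.04 / 0.5525 = 47.1 K

47.1 K


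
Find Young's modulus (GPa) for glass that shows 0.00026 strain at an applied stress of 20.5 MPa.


Young's modulus: E = stress / strain
  E = 20.5 MPa / 0.00026 = 78846.15 MPa
Convert to GPa: 78846.15 / 1000 = 78.85 GPa

78.85 GPa


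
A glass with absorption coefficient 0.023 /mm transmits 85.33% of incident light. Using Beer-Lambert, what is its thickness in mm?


Rearrange T = exp(-alpha * thickness):
  thickness = -ln(T) / alpha
  T = 85.33/100 = 0.8533
  ln(T) = -0.15864
  -ln(T) = 0.15864
  thickness = 0.15864 / 0.023 = 6.9 mm

6.9 mm


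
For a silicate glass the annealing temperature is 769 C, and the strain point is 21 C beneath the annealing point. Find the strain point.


Strain point = annealing point - difference:
  T_strain = 769 - 21 = 748 C

748 C


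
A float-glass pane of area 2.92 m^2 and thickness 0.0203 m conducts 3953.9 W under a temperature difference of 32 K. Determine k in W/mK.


Fourier's law rearranged: k = Q * t / (A * dT)
  Numerator = 3953.9 * 0.0203 = 80.26417
  Denominator = 2.92 * 32 = 93.44
  k = 80.26417 / 93.44 = 0.859 W/mK

0.859 W/mK


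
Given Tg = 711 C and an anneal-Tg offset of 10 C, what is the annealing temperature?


The annealing temperature is Tg plus the offset:
  T_anneal = 711 + 10 = 721 C

721 C


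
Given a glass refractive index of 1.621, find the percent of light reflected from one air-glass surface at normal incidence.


Fresnel reflectance at normal incidence:
  R = ((n - 1)/(n + 1))^2
  (n - 1)/(n + 1) = (1.621 - 1)/(1.621 + 1) = 0.236932
  R = 0.236932^2 = 0.0561368
  R(%) = 0.0561368 * 100 = 5.614%

5.614%


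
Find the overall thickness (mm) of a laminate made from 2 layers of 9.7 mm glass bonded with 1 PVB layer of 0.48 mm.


Total thickness = glass contribution + PVB contribution
  Glass: 2 * 9.7 = 19.4 mm
  PVB: 1 * 0.48 = 0.48 mm
  Total = 19.4 + 0.48 = 19.88 mm

19.88 mm


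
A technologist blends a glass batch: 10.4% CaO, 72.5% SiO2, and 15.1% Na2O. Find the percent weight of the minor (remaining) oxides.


Sum the three major oxides:
  SiO2 + Na2O + CaO = 72.5 + 15.1 + 10.4 = 98.0%
Subtract from 100%:
  Others = 100 - 98.0 = 2.0%

2.0%


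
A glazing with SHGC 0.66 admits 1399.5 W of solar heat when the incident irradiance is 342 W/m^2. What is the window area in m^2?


Rearrange Q = Area * SHGC * Irradiance:
  Area = Q / (SHGC * Irradiance)
  Area = 1399.5 / (0.66 * 342) = 6.2 m^2

6.2 m^2


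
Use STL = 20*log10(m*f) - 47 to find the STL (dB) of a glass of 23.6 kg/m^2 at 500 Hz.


Mass law: STL = 20 * log10(m * f) - 47
  m * f = 23.6 * 500 = 11800
  log10(11800) = 4.07188
  STL = 20 * 4.07188 - 47 = 81.4376 - 47 = 34.4 dB

34.4 dB
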